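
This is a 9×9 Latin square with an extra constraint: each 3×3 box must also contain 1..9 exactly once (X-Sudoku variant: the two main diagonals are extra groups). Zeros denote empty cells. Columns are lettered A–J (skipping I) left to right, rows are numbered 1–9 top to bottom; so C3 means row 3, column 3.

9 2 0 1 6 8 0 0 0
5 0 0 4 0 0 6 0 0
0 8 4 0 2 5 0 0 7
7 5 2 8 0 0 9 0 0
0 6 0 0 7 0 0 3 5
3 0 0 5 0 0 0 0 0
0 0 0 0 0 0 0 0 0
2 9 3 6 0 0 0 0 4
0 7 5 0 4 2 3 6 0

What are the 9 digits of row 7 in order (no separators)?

C1 = 7: row 1 has {1,2,6,8,9}; col 3 has {2,3,4,5}; box has {2,4,5,8,9} → only 7 remains.
J1 = 3: row 1 has {1,2,6,7,8,9}; col 9 has {4,5,7}; box has {6,7}; anti-diagonal has {5,7,9} → only 3 remains.
C2 = 1: row 2 has {4,5,6}; col 3 has {2,3,4,5,7}; box has {2,4,5,7,8,9} → only 1 remains.
A3 = 6: row 3 has {2,4,5,7,8}; col 1 has {2,3,5,7,9}; box has {1,2,4,5,7,8,9} → only 6 remains.
G3 = 1: row 3 has {2,4,5,6,7,8}; col 7 has {3,6,9}; box has {3,6,7}; anti-diagonal has {3,5,7,9} → only 1 remains.
H3 = 9: row 3 has {1,2,4,5,6,7,8}; col 8 has {3,6}; box has {1,3,6,7} → only 9 remains.
A9 = 8: row 9 has {2,3,4,5,6,7}; col 1 has {2,3,5,6,7,9}; box has {2,3,5,7,9}; anti-diagonal has {1,3,5,7,9} → only 8 remains.
D9 = 9: row 9 has {2,3,4,5,6,7,8}; col 4 has {1,4,5,6,8}; box has {2,4,6} → only 9 remains.
J9 = 1: row 9 has {2,3,4,5,6,7,8,9}; col 9 has {3,4,5,7}; box has {3,4,6}; main diagonal has {4,7,8,9} → only 1 remains.
B2 = 3: row 2 has {1,4,5,6}; col 2 has {2,5,6,7,8,9}; box has {1,2,4,5,6,7,8,9}; main diagonal has {1,4,7,8,9} → only 3 remains.
E2 = 9: row 2 has {1,3,4,5,6}; col 5 has {2,4,6,7}; box has {1,2,4,5,6,8} → only 9 remains.
F2 = 7: row 2 has {1,3,4,5,6,9}; col 6 has {2,5,8}; box has {1,2,4,5,6,8,9} → only 7 remains.
H2 = 2: row 2 has {1,3,4,5,6,7,9}; col 8 has {3,6,9}; box has {1,3,6,7,9}; anti-diagonal has {1,3,5,7,8,9} → only 2 remains.
J2 = 8: row 2 has {1,2,3,4,5,6,7,9}; col 9 has {1,3,4,5,7}; box has {1,2,3,6,7,9} → only 8 remains.
D3 = 3: row 3 has {1,2,4,5,6,7,8,9}; col 4 has {1,4,5,6,8,9}; box has {1,2,4,5,6,7,8,9} → only 3 remains.
J4 = 6: row 4 has {2,5,7,8,9}; col 9 has {1,3,4,5,7,8}; box has {3,5,9} → only 6 remains.
D5 = 2: row 5 has {3,5,6,7}; col 4 has {1,3,4,5,6,8,9}; box has {5,7,8} → only 2 remains.
E6 = 1: row 6 has {3,5}; col 5 has {2,4,6,7,9}; box has {2,5,7,8} → only 1 remains.
F6 = 6: row 6 has {1,3,5}; col 6 has {2,5,7,8}; box has {1,2,5,7,8}; main diagonal has {1,3,4,7,8,9} → only 6 remains.
J6 = 2: row 6 has {1,3,5,6}; col 9 has {1,3,4,5,6,7,8}; box has {3,5,6,9} → only 2 remains.
C7 = 6: row 7 has {}; col 3 has {1,2,3,4,5,7}; box has {2,3,5,7,8,9}; anti-diagonal has {1,2,3,5,7,8,9} → only 6 remains.
D7 = 7: row 7 has {6}; col 4 has {1,2,3,4,5,6,8,9}; box has {2,4,6,9} → only 7 remains.
J7 = 9: row 7 has {6,7}; col 9 has {1,2,3,4,5,6,7,8}; box has {1,3,4,6} → only 9 remains.
F8 = 1: row 8 has {2,3,4,6,9}; col 6 has {2,5,6,7,8}; box has {2,4,6,7,9} → only 1 remains.
H8 = 5: row 8 has {1,2,3,4,6,9}; col 8 has {2,3,6,9}; box has {1,3,4,6,9}; main diagonal has {1,3,4,6,7,8,9} → only 5 remains.
H1 = 4: row 1 has {1,2,3,6,7,8,9}; col 8 has {2,3,5,6,9}; box has {1,2,3,6,7,8,9} → only 4 remains.
E4 = 3: row 4 has {2,5,6,7,8,9}; col 5 has {1,2,4,6,7,9}; box has {1,2,5,6,7,8} → only 3 remains.
F4 = 4: row 4 has {2,3,5,6,7,8,9}; col 6 has {1,2,5,6,7,8}; box has {1,2,3,5,6,7,8}; anti-diagonal has {1,2,3,5,6,7,8,9} → only 4 remains.
H4 = 1: row 4 has {2,3,4,5,6,7,8,9}; col 8 has {2,3,4,5,6,9}; box has {2,3,5,6,9} → only 1 remains.
F5 = 9: row 5 has {2,3,5,6,7}; col 6 has {1,2,4,5,6,7,8}; box has {1,2,3,4,5,6,7,8} → only 9 remains.
B6 = 4: row 6 has {1,2,3,5,6}; col 2 has {2,3,5,6,7,8,9}; box has {2,3,5,6,7} → only 4 remains.
B7 = 1: row 7 has {6,7,9}; col 2 has {2,3,4,5,6,7,8,9}; box has {2,3,5,6,7,8,9} → only 1 remains.
F7 = 3: row 7 has {1,6,7,9}; col 6 has {1,2,4,5,6,7,8,9}; box has {1,2,4,6,7,9} → only 3 remains.
G7 = 2: row 7 has {1,3,6,7,9}; col 7 has {1,3,6,9}; box has {1,3,4,5,6,9}; main diagonal has {1,3,4,5,6,7,8,9} → only 2 remains.
H7 = 8: row 7 has {1,2,3,6,7,9}; col 8 has {1,2,3,4,5,6,9}; box has {1,2,3,4,5,6,9} → only 8 remains.
E8 = 8: row 8 has {1,2,3,4,5,6,9}; col 5 has {1,2,3,4,6,7,9}; box has {1,2,3,4,6,7,9} → only 8 remains.
G8 = 7: row 8 has {1,2,3,4,5,6,8,9}; col 7 has {1,2,3,6,9}; box has {1,2,3,4,5,6,8,9} → only 7 remains.
G1 = 5: row 1 has {1,2,3,4,6,7,8,9}; col 7 has {1,2,3,6,7,9}; box has {1,2,3,4,6,7,8,9} → only 5 remains.
A5 = 1: row 5 has {2,3,5,6,7,9}; col 1 has {2,3,5,6,7,8,9}; box has {2,3,4,5,6,7} → only 1 remains.
C5 = 8: row 5 has {1,2,3,5,6,7,9}; col 3 has {1,2,3,4,5,6,7}; box has {1,2,3,4,5,6,7} → only 8 remains.
G5 = 4: row 5 has {1,2,3,5,6,7,8,9}; col 7 has {1,2,3,5,6,7,9}; box has {1,2,3,5,6,9} → only 4 remains.
C6 = 9: row 6 has {1,2,3,4,5,6}; col 3 has {1,2,3,4,5,6,7,8}; box has {1,2,3,4,5,6,7,8} → only 9 remains.
G6 = 8: row 6 has {1,2,3,4,5,6,9}; col 7 has {1,2,3,4,5,6,7,9}; box has {1,2,3,4,5,6,9} → only 8 remains.
H6 = 7: row 6 has {1,2,3,4,5,6,8,9}; col 8 has {1,2,3,4,5,6,8,9}; box has {1,2,3,4,5,6,8,9} → only 7 remains.
A7 = 4: row 7 has {1,2,3,6,7,8,9}; col 1 has {1,2,3,5,6,7,8,9}; box has {1,2,3,5,6,7,8,9} → only 4 remains.
E7 = 5: row 7 has {1,2,3,4,6,7,8,9}; col 5 has {1,2,3,4,6,7,8,9}; box has {1,2,3,4,6,7,8,9} → only 5 remains.

416753289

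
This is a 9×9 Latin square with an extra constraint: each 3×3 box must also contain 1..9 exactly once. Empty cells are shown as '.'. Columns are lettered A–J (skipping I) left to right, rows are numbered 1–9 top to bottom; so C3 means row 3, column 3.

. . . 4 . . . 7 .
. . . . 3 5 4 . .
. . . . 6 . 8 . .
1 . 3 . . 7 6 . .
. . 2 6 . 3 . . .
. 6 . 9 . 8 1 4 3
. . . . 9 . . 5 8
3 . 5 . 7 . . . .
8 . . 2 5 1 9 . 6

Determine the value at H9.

3

D4 = 5: row 4 has {1,3,6,7}; col 4 has {2,4,6,9}; box has {3,6,7,8,9} → only 5 remains.
C6 = 7: row 6 has {1,3,4,6,8,9}; col 3 has {2,3,5}; box has {1,2,3,6} → only 7 remains.
E6 = 2: row 6 has {1,3,4,6,7,8,9}; col 5 has {3,5,6,7,9}; box has {3,5,6,7,8,9} → only 2 remains.
D7 = 3: row 7 has {5,8,9}; col 4 has {2,4,5,6,9}; box has {1,2,5,7,9} → only 3 remains.
D8 = 8: row 8 has {3,5,7}; col 4 has {2,3,4,5,6,9}; box has {1,2,3,5,7,9} → only 8 remains.
G8 = 2: row 8 has {3,5,7,8}; col 7 has {1,4,6,8,9}; box has {5,6,8,9} → only 2 remains.
H8 = 1: row 8 has {2,3,5,7,8}; col 8 has {4,5,7}; box has {2,5,6,8,9} → only 1 remains.
J8 = 4: row 8 has {1,2,3,5,7,8}; col 9 has {3,6,8}; box has {1,2,5,6,8,9} → only 4 remains.
C9 = 4: row 9 has {1,2,5,6,8,9}; col 3 has {2,3,5,7}; box has {3,5,8} → only 4 remains.
H9 = 3: row 9 has {1,2,4,5,6,8,9}; col 8 has {1,4,5,7}; box has {1,2,4,5,6,8,9} → only 3 remains.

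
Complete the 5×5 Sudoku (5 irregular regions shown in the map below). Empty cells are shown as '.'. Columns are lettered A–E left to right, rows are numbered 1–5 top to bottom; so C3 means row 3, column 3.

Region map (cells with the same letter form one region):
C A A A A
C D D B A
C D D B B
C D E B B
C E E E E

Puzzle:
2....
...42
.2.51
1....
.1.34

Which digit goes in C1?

D1 = 1 (sole candidate).
D4 = 2 (sole candidate).
E4 = 3 (sole candidate).
A5 = 5 (sole candidate).
C5 = 2 (sole candidate).
E1 = 5 (sole candidate).
A2 = 3 (sole candidate).
B2 = 5 (sole candidate).
C2 = 1 (sole candidate).
A3 = 4 (sole candidate).
C3 = 3 (sole candidate).
B4 = 4 (sole candidate).
C4 = 5 (sole candidate).
B1 = 3 (sole candidate).
C1 = 4: row 1 has {1,2,3,5}; col 3 has {1,2,3,5}; region has {1,2,3,5} → only 4 remains.

4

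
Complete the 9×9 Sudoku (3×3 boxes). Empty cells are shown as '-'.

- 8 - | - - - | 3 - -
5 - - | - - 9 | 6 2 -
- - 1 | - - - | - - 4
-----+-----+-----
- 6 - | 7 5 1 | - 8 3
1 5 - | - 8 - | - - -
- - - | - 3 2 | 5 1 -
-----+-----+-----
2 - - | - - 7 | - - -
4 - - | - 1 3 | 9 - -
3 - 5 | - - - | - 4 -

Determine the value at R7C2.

9

R4C1 = 9: row 4 has {1,3,5,6,7,8}; col 1 has {1,2,3,4,5}; box has {1,5,6} → only 9 remains.
R8C2 = 7: row 8 has {1,3,4,9}; col 2 has {5,6,8}; box has {2,3,4,5} → only 7 remains.
R6C2 = 4: row 6 has {1,2,3,5}; col 2 has {5,6,7,8}; box has {1,5,6,9} → only 4 remains.
R2C2 = 3: row 2 has {2,5,6,9}; col 2 has {4,5,6,7,8}; box has {1,5,8} → only 3 remains.
R4C3 = 2: row 4 has {1,3,5,6,7,8,9}; col 3 has {1,5}; box has {1,4,5,6,9} → only 2 remains.
R4C7 = 4: row 4 has {1,2,3,5,6,7,8,9}; col 7 has {3,5,6,9}; box has {1,3,5,8} → only 4 remains.
R3C4 = 3: in row 3, 3 can only go here (every other open cell in that row sees a 3).
R5C3 = 3: in row 5, 3 can only go here (every other open cell in that row sees a 3).
R7C8 = 3: in row 7, 3 can only go here (every other open cell in that row sees a 3).
R6C1 = 8: in column 1, 8 can only go here (every other open cell in that column sees an 8).
R6C3 = 7: row 6 has {1,2,3,4,5,8}; col 3 has {1,2,3,5}; box has {1,2,3,4,5,6,8,9} → only 7 remains.
R2C3 = 4: row 2 has {2,3,5,6,9}; col 3 has {1,2,3,5,7}; box has {1,3,5,8} → only 4 remains.
R2C5 = 7: row 2 has {2,3,4,5,6,9}; col 5 has {1,3,5,8}; box has {3,9} → only 7 remains.
R3C2 = 2: in column 2, 2 can only go here (every other open cell in that column sees a 2).
R3C5 = 6: row 3 has {1,2,3,4}; col 5 has {1,3,5,7,8}; box has {3,7,9} → only 6 remains.
R3C1 = 7: row 3 has {1,2,3,4,6}; col 1 has {1,2,3,4,5,8,9}; box has {1,2,3,4,5,8} → only 7 remains.
R3C7 = 8: row 3 has {1,2,3,4,6,7}; col 7 has {3,4,5,6,9}; box has {2,3,4,6} → only 8 remains.
R7C7 = 1: row 7 has {2,3,7}; col 7 has {3,4,5,6,8,9}; box has {3,4,9} → only 1 remains.
R1C1 = 6: row 1 has {3,8}; col 1 has {1,2,3,4,5,7,8,9}; box has {1,2,3,4,5,7,8} → only 6 remains.
R1C3 = 9: row 1 has {3,6,8}; col 3 has {1,2,3,4,5,7}; box has {1,2,3,4,5,6,7,8} → only 9 remains.
R2C9 = 1: row 2 has {2,3,4,5,6,7,9}; col 9 has {3,4}; box has {2,3,4,6,8} → only 1 remains.
R3C6 = 5: row 3 has {1,2,3,4,6,7,8}; col 6 has {1,2,3,7,9}; box has {3,6,7,9} → only 5 remains.
R3C8 = 9: row 3 has {1,2,3,4,5,6,7,8}; col 8 has {1,2,3,4,8}; box has {1,2,3,4,6,8} → only 9 remains.
R7C2 = 9: row 7 has {1,2,3,7}; col 2 has {2,3,4,5,6,7,8}; box has {2,3,4,5,7} → only 9 remains.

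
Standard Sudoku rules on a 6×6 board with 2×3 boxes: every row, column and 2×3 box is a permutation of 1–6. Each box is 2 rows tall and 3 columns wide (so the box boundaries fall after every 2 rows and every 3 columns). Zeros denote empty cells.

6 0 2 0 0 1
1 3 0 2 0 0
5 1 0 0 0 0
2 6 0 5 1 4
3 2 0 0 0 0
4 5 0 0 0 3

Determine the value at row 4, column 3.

3

row 1, column 2 = 4: row 1 has {1,2,6}; col 2 has {1,2,3,5,6}; box has {1,2,3,6} → only 4 remains.
row 1, column 4 = 3: row 1 has {1,2,4,6}; col 4 has {2,5}; box has {1,2} → only 3 remains.
row 1, column 5 = 5: row 1 has {1,2,3,4,6}; col 5 has {1}; box has {1,2,3} → only 5 remains.
row 2, column 3 = 5: row 2 has {1,2,3}; col 3 has {2}; box has {1,2,3,4,6} → only 5 remains.
row 2, column 6 = 6: row 2 has {1,2,3,5}; col 6 has {1,3,4}; box has {1,2,3,5} → only 6 remains.
row 3, column 4 = 6: row 3 has {1,5}; col 4 has {2,3,5}; box has {1,4,5} → only 6 remains.
row 3, column 6 = 2: row 3 has {1,5,6}; col 6 has {1,3,4,6}; box has {1,4,5,6} → only 2 remains.
row 4, column 3 = 3: row 4 has {1,2,4,5,6}; col 3 has {2,5}; box has {1,2,5,6} → only 3 remains.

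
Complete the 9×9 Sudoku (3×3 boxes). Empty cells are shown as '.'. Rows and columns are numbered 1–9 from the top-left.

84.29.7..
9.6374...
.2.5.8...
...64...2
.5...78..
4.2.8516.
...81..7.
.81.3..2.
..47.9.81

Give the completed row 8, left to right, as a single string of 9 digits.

781436925

r2c2 = 1: row 2 has {3,4,6,7,9}; col 2 has {2,4,5,8}; box has {2,4,6,8,9} → only 1 remains.
r2c8 = 5: row 2 has {1,3,4,6,7,9}; col 8 has {2,6,7,8}; box has {7} → only 5 remains.
r2c9 = 8: row 2 has {1,3,4,5,6,7,9}; col 9 has {1,2}; box has {5,7} → only 8 remains.
r3c5 = 6: row 3 has {2,5,8}; col 5 has {1,3,4,7,8,9}; box has {2,3,4,5,7,8,9} → only 6 remains.
r5c5 = 2: row 5 has {5,7,8}; col 5 has {1,3,4,6,7,8,9}; box has {4,5,6,7,8} → only 2 remains.
r6c4 = 9: row 6 has {1,2,4,5,6,8}; col 4 has {2,3,5,6,7,8}; box has {2,4,5,6,7,8} → only 9 remains.
r8c4 = 4: row 8 has {1,2,3,8}; col 4 has {2,3,5,6,7,8,9}; box has {1,3,7,8,9} → only 4 remains.
r8c6 = 6: row 8 has {1,2,3,4,8}; col 6 has {4,5,7,8,9}; box has {1,3,4,7,8,9} → only 6 remains.
r9c5 = 5: row 9 has {1,4,7,8,9}; col 5 has {1,2,3,4,6,7,8,9}; box has {1,3,4,6,7,8,9} → only 5 remains.
r1c6 = 1: row 1 has {2,4,7,8,9}; col 6 has {4,5,6,7,8,9}; box has {2,3,4,5,6,7,8,9} → only 1 remains.
r1c8 = 3: row 1 has {1,2,4,7,8,9}; col 8 has {2,5,6,7,8}; box has {5,7,8} → only 3 remains.
r1c9 = 6: row 1 has {1,2,3,4,7,8,9}; col 9 has {1,2,8}; box has {3,5,7,8} → only 6 remains.
r2c7 = 2: row 2 has {1,3,4,5,6,7,8,9}; col 7 has {1,7,8}; box has {3,5,6,7,8} → only 2 remains.
r4c6 = 3: row 4 has {2,4,6}; col 6 has {1,4,5,6,7,8,9}; box has {2,4,5,6,7,8,9} → only 3 remains.
r4c8 = 9: row 4 has {2,3,4,6}; col 8 has {2,3,5,6,7,8}; box has {1,2,6,8} → only 9 remains.
r5c4 = 1: row 5 has {2,5,7,8}; col 4 has {2,3,4,5,6,7,8,9}; box has {2,3,4,5,6,7,8,9} → only 1 remains.
r5c8 = 4: row 5 has {1,2,5,7,8}; col 8 has {2,3,5,6,7,8,9}; box has {1,2,6,8,9} → only 4 remains.
r5c9 = 3: row 5 has {1,2,4,5,7,8}; col 9 has {1,2,6,8}; box has {1,2,4,6,8,9} → only 3 remains.
r6c9 = 7: row 6 has {1,2,4,5,6,8,9}; col 9 has {1,2,3,6,8}; box has {1,2,3,4,6,8,9} → only 7 remains.
r7c6 = 2: row 7 has {1,7,8}; col 6 has {1,3,4,5,6,7,8,9}; box has {1,3,4,5,6,7,8,9} → only 2 remains.
r1c3 = 5: row 1 has {1,2,3,4,6,7,8,9}; col 3 has {1,2,4,6}; box has {1,2,4,6,8,9} → only 5 remains.
r3c8 = 1: row 3 has {2,5,6,8}; col 8 has {2,3,4,5,6,7,8,9}; box has {2,3,5,6,7,8} → only 1 remains.
r4c2 = 7: row 4 has {2,3,4,6,9}; col 2 has {1,2,4,5,8}; box has {2,4,5} → only 7 remains.
r4c3 = 8: row 4 has {2,3,4,6,7,9}; col 3 has {1,2,4,5,6}; box has {2,4,5,7} → only 8 remains.
r4c7 = 5: row 4 has {2,3,4,6,7,8,9}; col 7 has {1,2,7,8}; box has {1,2,3,4,6,7,8,9} → only 5 remains.
r5c1 = 6: row 5 has {1,2,3,4,5,7,8}; col 1 has {4,8,9}; box has {2,4,5,7,8} → only 6 remains.
r5c3 = 9: row 5 has {1,2,3,4,5,6,7,8}; col 3 has {1,2,4,5,6,8}; box has {2,4,5,6,7,8} → only 9 remains.
r6c2 = 3: row 6 has {1,2,4,5,6,7,8,9}; col 2 has {1,2,4,5,7,8}; box has {2,4,5,6,7,8,9} → only 3 remains.
r7c3 = 3: row 7 has {1,2,7,8}; col 3 has {1,2,4,5,6,8,9}; box has {1,4,8} → only 3 remains.
r8c7 = 9: row 8 has {1,2,3,4,6,8}; col 7 has {1,2,5,7,8}; box has {1,2,7,8} → only 9 remains.
r8c9 = 5: row 8 has {1,2,3,4,6,8,9}; col 9 has {1,2,3,6,7,8}; box has {1,2,7,8,9} → only 5 remains.
r9c1 = 2: row 9 has {1,4,5,7,8,9}; col 1 has {4,6,8,9}; box has {1,3,4,8} → only 2 remains.
r9c2 = 6: row 9 has {1,2,4,5,7,8,9}; col 2 has {1,2,3,4,5,7,8}; box has {1,2,3,4,8} → only 6 remains.
r9c7 = 3: row 9 has {1,2,4,5,6,7,8,9}; col 7 has {1,2,5,7,8,9}; box has {1,2,5,7,8,9} → only 3 remains.
r3c3 = 7: row 3 has {1,2,5,6,8}; col 3 has {1,2,3,4,5,6,8,9}; box has {1,2,4,5,6,8,9} → only 7 remains.
r3c7 = 4: row 3 has {1,2,5,6,7,8}; col 7 has {1,2,3,5,7,8,9}; box has {1,2,3,5,6,7,8} → only 4 remains.
r3c9 = 9: row 3 has {1,2,4,5,6,7,8}; col 9 has {1,2,3,5,6,7,8}; box has {1,2,3,4,5,6,7,8} → only 9 remains.
r4c1 = 1: row 4 has {2,3,4,5,6,7,8,9}; col 1 has {2,4,6,8,9}; box has {2,3,4,5,6,7,8,9} → only 1 remains.
r7c1 = 5: row 7 has {1,2,3,7,8}; col 1 has {1,2,4,6,8,9}; box has {1,2,3,4,6,8} → only 5 remains.
r7c2 = 9: row 7 has {1,2,3,5,7,8}; col 2 has {1,2,3,4,5,6,7,8}; box has {1,2,3,4,5,6,8} → only 9 remains.
r7c7 = 6: row 7 has {1,2,3,5,7,8,9}; col 7 has {1,2,3,4,5,7,8,9}; box has {1,2,3,5,7,8,9} → only 6 remains.
r7c9 = 4: row 7 has {1,2,3,5,6,7,8,9}; col 9 has {1,2,3,5,6,7,8,9}; box has {1,2,3,5,6,7,8,9} → only 4 remains.
r8c1 = 7: row 8 has {1,2,3,4,5,6,8,9}; col 1 has {1,2,4,5,6,8,9}; box has {1,2,3,4,5,6,8,9} → only 7 remains.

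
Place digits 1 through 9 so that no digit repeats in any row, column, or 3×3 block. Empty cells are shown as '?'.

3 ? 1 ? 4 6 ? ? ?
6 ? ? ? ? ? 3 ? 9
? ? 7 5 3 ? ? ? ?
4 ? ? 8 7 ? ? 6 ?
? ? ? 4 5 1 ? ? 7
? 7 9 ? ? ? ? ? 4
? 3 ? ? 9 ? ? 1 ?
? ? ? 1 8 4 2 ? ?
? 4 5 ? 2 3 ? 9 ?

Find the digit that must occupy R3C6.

R2C5 = 1: row 2 has {3,6,9}; col 5 has {2,3,4,5,7,8,9}; box has {3,4,5,6} → only 1 remains.
R6C5 = 6: row 6 has {4,7,9}; col 5 has {1,2,3,4,5,7,8,9}; box has {1,4,5,7,8} → only 6 remains.
R6C6 = 2: row 6 has {4,6,7,9}; col 6 has {1,3,4,6}; box has {1,4,5,6,7,8} → only 2 remains.
R8C3 = 6: row 8 has {1,2,4,8}; col 3 has {1,5,7,9}; box has {3,4,5} → only 6 remains.
R4C6 = 9: row 4 has {4,6,7,8}; col 6 has {1,2,3,4,6}; box has {1,2,4,5,6,7,8} → only 9 remains.
R6C4 = 3: row 6 has {2,4,6,7,9}; col 4 has {1,4,5,8}; box has {1,2,4,5,6,7,8,9} → only 3 remains.
R8C2 = 9: row 8 has {1,2,4,6,8}; col 2 has {3,4,7}; box has {3,4,5,6} → only 9 remains.
R3C6 = 8: row 3 has {3,5,7}; col 6 has {1,2,3,4,6,9}; box has {1,3,4,5,6} → only 8 remains.

8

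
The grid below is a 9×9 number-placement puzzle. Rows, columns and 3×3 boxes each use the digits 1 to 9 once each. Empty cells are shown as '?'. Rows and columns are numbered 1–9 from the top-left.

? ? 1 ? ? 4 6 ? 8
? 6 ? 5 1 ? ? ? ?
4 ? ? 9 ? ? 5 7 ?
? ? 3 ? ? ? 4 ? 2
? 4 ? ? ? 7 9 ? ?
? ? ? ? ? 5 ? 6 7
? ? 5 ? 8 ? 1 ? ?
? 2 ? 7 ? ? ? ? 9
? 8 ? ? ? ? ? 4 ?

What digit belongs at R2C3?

R3C2 = 3 (sole candidate).
R3C9 = 1 (sole candidate).
R2C9 = 4 (hidden single in row 2).
R7C4 = 4 (hidden single in row 7).
R6C5 = 4 (hidden single in row 6).
R8C3 = 4 (hidden single in row 8).
R1C5 = 7 (hidden single in column 5).
R9C7 = 7 (hidden single in column 7).
R2C3 = 7: in column 3, 7 can only go here (every other open cell in that column sees a 7).

7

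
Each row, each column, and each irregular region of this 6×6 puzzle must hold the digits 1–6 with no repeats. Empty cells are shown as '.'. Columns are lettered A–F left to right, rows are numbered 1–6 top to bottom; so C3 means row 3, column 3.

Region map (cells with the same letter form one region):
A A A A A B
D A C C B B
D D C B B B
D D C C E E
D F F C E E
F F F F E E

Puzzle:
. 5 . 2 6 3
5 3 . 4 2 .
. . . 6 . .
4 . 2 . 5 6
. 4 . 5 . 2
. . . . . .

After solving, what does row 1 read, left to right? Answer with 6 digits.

A1 = 1: row 1 has {2,3,5,6}; col 1 has {4,5}; region has {2,3,5,6} → only 1 remains.
C1 = 4: row 1 has {1,2,3,5,6}; col 3 has {2}; region has {1,2,3,5,6} → only 4 remains.

154263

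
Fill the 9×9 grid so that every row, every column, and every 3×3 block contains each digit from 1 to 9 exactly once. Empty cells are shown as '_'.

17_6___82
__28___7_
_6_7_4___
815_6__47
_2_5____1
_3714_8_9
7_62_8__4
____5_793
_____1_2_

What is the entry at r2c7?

r3c9 = 5: row 3 has {4,6,7}; col 9 has {1,2,3,4,7,9}; box has {2,7,8} → only 5 remains.
r6c1 = 6: row 6 has {1,3,4,7,8,9}; col 1 has {1,7,8}; box has {1,2,3,5,7,8} → only 6 remains.
r6c6 = 2: row 6 has {1,3,4,6,7,8,9}; col 6 has {1,4,8}; box has {1,4,5,6} → only 2 remains.
r6c8 = 5: row 6 has {1,2,3,4,6,7,8,9}; col 8 has {2,4,7,8,9}; box has {1,4,7,8,9} → only 5 remains.
r7c8 = 1: row 7 has {2,4,6,7,8}; col 8 has {2,4,5,7,8,9}; box has {2,3,4,7,9} → only 1 remains.
r8c4 = 4: row 8 has {3,5,7,9}; col 4 has {1,2,5,6,7,8}; box has {1,2,5,8} → only 4 remains.
r8c6 = 6: row 8 has {3,4,5,7,9}; col 6 has {1,2,4,8}; box has {1,2,4,5,8} → only 6 remains.
r2c9 = 6: row 2 has {2,7,8}; col 9 has {1,2,3,4,5,7,9}; box has {2,5,7,8} → only 6 remains.
r3c8 = 3: row 3 has {4,5,6,7}; col 8 has {1,2,4,5,7,8,9}; box has {2,5,6,7,8} → only 3 remains.
r5c8 = 6: row 5 has {1,2,5}; col 8 has {1,2,3,4,5,7,8,9}; box has {1,4,5,7,8,9} → only 6 remains.
r7c7 = 5: row 7 has {1,2,4,6,7,8}; col 7 has {7,8}; box has {1,2,3,4,7,9} → only 5 remains.
r8c1 = 2: row 8 has {3,4,5,6,7,9}; col 1 has {1,6,7,8}; box has {6,7} → only 2 remains.
r8c2 = 8: row 8 has {2,3,4,5,6,7,9}; col 2 has {1,2,3,6,7}; box has {2,6,7} → only 8 remains.
r8c3 = 1: row 8 has {2,3,4,5,6,7,8,9}; col 3 has {2,5,6,7}; box has {2,6,7,8} → only 1 remains.
r9c7 = 6: row 9 has {1,2}; col 7 has {5,7,8}; box has {1,2,3,4,5,7,9} → only 6 remains.
r9c9 = 8: row 9 has {1,2,6}; col 9 has {1,2,3,4,5,6,7,9}; box has {1,2,3,4,5,6,7,9} → only 8 remains.
r3c1 = 9: row 3 has {3,4,5,6,7}; col 1 has {1,2,6,7,8}; box has {1,2,6,7} → only 9 remains.
r3c3 = 8: row 3 has {3,4,5,6,7,9}; col 3 has {1,2,5,6,7}; box has {1,2,6,7,9} → only 8 remains.
r3c7 = 1: row 3 has {3,4,5,6,7,8,9}; col 7 has {5,6,7,8}; box has {2,3,5,6,7,8} → only 1 remains.
r5c1 = 4: row 5 has {1,2,5,6}; col 1 has {1,2,6,7,8,9}; box has {1,2,3,5,6,7,8} → only 4 remains.
r5c3 = 9: row 5 has {1,2,4,5,6}; col 3 has {1,2,5,6,7,8}; box has {1,2,3,4,5,6,7,8} → only 9 remains.
r5c7 = 3: row 5 has {1,2,4,5,6,9}; col 7 has {1,5,6,7,8}; box has {1,4,5,6,7,8,9} → only 3 remains.
r7c2 = 9: row 7 has {1,2,4,5,6,7,8}; col 2 has {1,2,3,6,7,8}; box has {1,2,6,7,8} → only 9 remains.
r7c5 = 3: row 7 has {1,2,4,5,6,7,8,9}; col 5 has {4,5,6}; box has {1,2,4,5,6,8} → only 3 remains.
r9c4 = 9: row 9 has {1,2,6,8}; col 4 has {1,2,4,5,6,7,8}; box has {1,2,3,4,5,6,8} → only 9 remains.
r9c5 = 7: row 9 has {1,2,6,8,9}; col 5 has {3,4,5,6}; box has {1,2,3,4,5,6,8,9} → only 7 remains.
r1c5 = 9: row 1 has {1,2,6,7,8}; col 5 has {3,4,5,6,7}; box has {4,6,7,8} → only 9 remains.
r1c7 = 4: row 1 has {1,2,6,7,8,9}; col 7 has {1,3,5,6,7,8}; box has {1,2,3,5,6,7,8} → only 4 remains.
r2c5 = 1: row 2 has {2,6,7,8}; col 5 has {3,4,5,6,7,9}; box has {4,6,7,8,9} → only 1 remains.
r2c7 = 9: row 2 has {1,2,6,7,8}; col 7 has {1,3,4,5,6,7,8}; box has {1,2,3,4,5,6,7,8} → only 9 remains.

9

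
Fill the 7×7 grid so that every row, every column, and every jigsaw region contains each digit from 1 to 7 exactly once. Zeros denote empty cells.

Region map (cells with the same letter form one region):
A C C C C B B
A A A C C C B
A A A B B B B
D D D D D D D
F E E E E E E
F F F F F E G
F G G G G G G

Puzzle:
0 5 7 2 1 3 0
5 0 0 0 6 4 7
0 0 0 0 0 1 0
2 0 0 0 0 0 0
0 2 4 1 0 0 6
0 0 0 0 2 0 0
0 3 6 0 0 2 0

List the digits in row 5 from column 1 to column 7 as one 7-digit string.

7241356

row 1, column 7 = 4: row 1 has {1,2,3,5,7}; col 7 has {6,7}; region has {1,3,7} → only 4 remains.
row 2, column 2 = 1: row 2 has {4,5,6,7}; col 2 has {2,3,5}; region has {5} → only 1 remains.
row 2, column 4 = 3: row 2 has {1,4,5,6,7}; col 4 has {1,2}; region has {1,2,4,5,6,7} → only 3 remains.
row 3, column 5 = 5: row 3 has {1}; col 5 has {1,2,6}; region has {1,3,4,7} → only 5 remains.
row 3, column 7 = 2: row 3 has {1,5}; col 7 has {4,6,7}; region has {1,3,4,5,7} → only 2 remains.
row 1, column 1 = 6: row 1 has {1,2,3,4,5,7}; col 1 has {2,5}; region has {1,5} → only 6 remains.
row 2, column 3 = 2: row 2 has {1,3,4,5,6,7}; col 3 has {4,6,7}; region has {1,5,6} → only 2 remains.
row 3, column 3 = 3: row 3 has {1,2,5}; col 3 has {2,4,6,7}; region has {1,2,5,6} → only 3 remains.
row 3, column 4 = 6: row 3 has {1,2,3,5}; col 4 has {1,2,3}; region has {1,2,3,4,5,7} → only 6 remains.
row 5, column 6 = 5: in row 5, 5 can only go here (every other open cell in that row sees a 5).
row 6, column 6 = 7: row 6 has {2}; col 6 has {1,2,3,4,5}; region has {1,2,4,5,6} → only 7 remains.
row 4, column 6 = 6: row 4 has {2}; col 6 has {1,2,3,4,5,7}; region has {2} → only 6 remains.
row 5, column 5 = 3: row 5 has {1,2,4,5,6}; col 5 has {1,2,5,6}; region has {1,2,4,5,6,7} → only 3 remains.
row 5, column 1 = 7: row 5 has {1,2,3,4,5,6}; col 1 has {2,5,6}; region has {2} → only 7 remains.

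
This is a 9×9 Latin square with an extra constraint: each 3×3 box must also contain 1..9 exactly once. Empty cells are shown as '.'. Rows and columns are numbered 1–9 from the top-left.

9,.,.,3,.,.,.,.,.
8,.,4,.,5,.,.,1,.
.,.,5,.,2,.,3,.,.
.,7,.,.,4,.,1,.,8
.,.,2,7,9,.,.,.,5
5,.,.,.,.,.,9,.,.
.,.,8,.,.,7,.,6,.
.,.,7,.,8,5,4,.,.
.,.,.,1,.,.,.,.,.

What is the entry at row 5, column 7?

row 5, column 7 = 6: row 5 has {2,5,7,9}; col 7 has {1,3,4,9}; box has {1,5,8,9} → only 6 remains.

6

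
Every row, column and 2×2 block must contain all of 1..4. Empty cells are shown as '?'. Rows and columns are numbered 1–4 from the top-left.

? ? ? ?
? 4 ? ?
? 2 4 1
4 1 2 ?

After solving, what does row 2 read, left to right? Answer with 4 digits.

1432

row 1, column 2 = 3 (sole candidate).
row 1, column 3 = 1 (sole candidate).
row 2, column 3 = 3: row 2 has {4}; col 3 has {1,2,4}; box has {1} → only 3 remains.
row 2, column 4 = 2: row 2 has {3,4}; col 4 has {1}; box has {1,3} → only 2 remains.
row 3, column 1 = 3 (sole candidate).
row 4, column 4 = 3 (sole candidate).
row 1, column 1 = 2 (sole candidate).
row 1, column 4 = 4 (sole candidate).
row 2, column 1 = 1: row 2 has {2,3,4}; col 1 has {2,3,4}; box has {2,3,4} → only 1 remains.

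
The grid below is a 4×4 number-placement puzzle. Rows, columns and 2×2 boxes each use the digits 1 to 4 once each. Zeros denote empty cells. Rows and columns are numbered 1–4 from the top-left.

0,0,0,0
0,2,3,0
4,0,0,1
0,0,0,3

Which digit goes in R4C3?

4

R2C1 = 1: row 2 has {2,3}; col 1 has {4}; box has {2} → only 1 remains.
R2C4 = 4: row 2 has {1,2,3}; col 4 has {1,3}; box has {3} → only 4 remains.
R3C2 = 3: row 3 has {1,4}; col 2 has {2}; box has {4} → only 3 remains.
R3C3 = 2: row 3 has {1,3,4}; col 3 has {3}; box has {1,3} → only 2 remains.
R4C1 = 2: row 4 has {3}; col 1 has {1,4}; box has {3,4} → only 2 remains.
R4C2 = 1: row 4 has {2,3}; col 2 has {2,3}; box has {2,3,4} → only 1 remains.
R4C3 = 4: row 4 has {1,2,3}; col 3 has {2,3}; box has {1,2,3} → only 4 remains.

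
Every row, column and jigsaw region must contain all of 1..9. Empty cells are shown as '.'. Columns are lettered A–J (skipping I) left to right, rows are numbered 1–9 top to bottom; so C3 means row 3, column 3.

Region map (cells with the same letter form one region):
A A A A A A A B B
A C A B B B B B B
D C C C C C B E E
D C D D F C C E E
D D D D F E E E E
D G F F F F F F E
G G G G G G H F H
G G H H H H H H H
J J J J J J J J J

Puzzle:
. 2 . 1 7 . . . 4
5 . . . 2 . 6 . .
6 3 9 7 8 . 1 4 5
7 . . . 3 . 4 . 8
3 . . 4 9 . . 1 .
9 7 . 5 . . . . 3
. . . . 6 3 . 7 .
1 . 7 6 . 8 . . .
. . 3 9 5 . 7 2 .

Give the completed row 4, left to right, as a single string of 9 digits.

A1 = 8: row 1 has {1,2,4,7}; col 1 has {1,3,5,6,7,9}; region has {1,2,5,7} → only 8 remains.
C1 = 6: row 1 has {1,2,4,7,8}; col 3 has {3,7,9}; region has {1,2,5,7,8} → only 6 remains.
F1 = 9: row 1 has {1,2,4,6,7,8}; col 6 has {3,8}; region has {1,2,5,6,7,8} → only 9 remains.
G1 = 3: row 1 has {1,2,4,6,7,8,9}; col 7 has {1,4,6,7}; region has {1,2,5,6,7,8,9} → only 3 remains.
H1 = 5: row 1 has {1,2,3,4,6,7,8,9}; col 8 has {1,2,4,7}; region has {1,2,4,6} → only 5 remains.
B2 = 1: row 2 has {2,5,6}; col 2 has {2,3,7}; region has {3,4,7,8,9} → only 1 remains.
C2 = 4: row 2 has {1,2,5,6}; col 3 has {3,6,7,9}; region has {1,2,3,5,6,7,8,9} → only 4 remains.
F2 = 7: row 2 has {1,2,4,5,6}; col 6 has {3,8,9}; region has {1,2,4,5,6} → only 7 remains.
J2 = 9: row 2 has {1,2,4,5,6,7}; col 9 has {3,4,5,8}; region has {1,2,4,5,6,7} → only 9 remains.
F3 = 2: row 3 has {1,3,4,5,6,7,8,9}; col 6 has {3,7,8,9}; region has {1,3,4,7,8,9} → only 2 remains.
D4 = 2: row 4 has {3,4,7,8}; col 4 has {1,4,5,6,7,9}; region has {3,4,6,7,9} → only 2 remains.
F5 = 6: row 5 has {1,3,4,9}; col 6 has {2,3,7,8,9}; region has {1,3,4,5,8} → only 6 remains.
G5 = 2: row 5 has {1,3,4,6,9}; col 7 has {1,3,4,6,7}; region has {1,3,4,5,6,8} → only 2 remains.
J5 = 7: row 5 has {1,2,3,4,6,9}; col 9 has {3,4,5,8,9}; region has {1,2,3,4,5,6,8} → only 7 remains.
G6 = 8: row 6 has {3,5,7,9}; col 7 has {1,2,3,4,6,7}; region has {3,5,7,9} → only 8 remains.
H6 = 6: row 6 has {3,5,7,8,9}; col 8 has {1,2,4,5,7}; region has {3,5,7,8,9} → only 6 remains.
D7 = 8: row 7 has {3,6,7}; col 4 has {1,2,4,5,6,7,9}; region has {1,3,6,7} → only 8 remains.
E8 = 4: row 8 has {1,6,7,8}; col 5 has {2,3,5,6,7,8,9}; region has {6,7,8} → only 4 remains.
J8 = 2: row 8 has {1,4,6,7,8}; col 9 has {3,4,5,7,8,9}; region has {4,6,7,8} → only 2 remains.
A9 = 4: row 9 has {2,3,5,7,9}; col 1 has {1,3,5,6,7,8,9}; region has {2,3,5,7,9} → only 4 remains.
F9 = 1: row 9 has {2,3,4,5,7,9}; col 6 has {2,3,6,7,8,9}; region has {2,3,4,5,7,9} → only 1 remains.
J9 = 6: row 9 has {1,2,3,4,5,7,9}; col 9 has {2,3,4,5,7,8,9}; region has {1,2,3,4,5,7,9} → only 6 remains.
D2 = 3: row 2 has {1,2,4,5,6,7,9}; col 4 has {1,2,4,5,6,7,8,9}; region has {1,2,4,5,6,7,9} → only 3 remains.
H2 = 8: row 2 has {1,2,3,4,5,6,7,9}; col 8 has {1,2,4,5,6,7}; region has {1,2,3,4,5,6,7,9} → only 8 remains.
F4 = 5: row 4 has {2,3,4,7,8}; col 6 has {1,2,3,6,7,8,9}; region has {1,2,3,4,7,8,9} → only 5 remains.
H4 = 9: row 4 has {2,3,4,5,7,8}; col 8 has {1,2,4,5,6,7,8}; region has {1,2,3,4,5,6,7,8} → only 9 remains.
E6 = 1: row 6 has {3,5,6,7,8,9}; col 5 has {2,3,4,5,6,7,8,9}; region has {3,5,6,7,8,9} → only 1 remains.
F6 = 4: row 6 has {1,3,5,6,7,8,9}; col 6 has {1,2,3,5,6,7,8,9}; region has {1,3,5,6,7,8,9} → only 4 remains.
A7 = 2: row 7 has {3,6,7,8}; col 1 has {1,3,4,5,6,7,8,9}; region has {1,3,6,7,8} → only 2 remains.
C7 = 5: row 7 has {2,3,6,7,8}; col 3 has {3,4,6,7,9}; region has {1,2,3,6,7,8} → only 5 remains.
G7 = 9: row 7 has {2,3,5,6,7,8}; col 7 has {1,2,3,4,6,7,8}; region has {2,4,6,7,8} → only 9 remains.
J7 = 1: row 7 has {2,3,5,6,7,8,9}; col 9 has {2,3,4,5,6,7,8,9}; region has {2,4,6,7,8,9} → only 1 remains.
B8 = 9: row 8 has {1,2,4,6,7,8}; col 2 has {1,2,3,7}; region has {1,2,3,5,6,7,8} → only 9 remains.
G8 = 5: row 8 has {1,2,4,6,7,8,9}; col 7 has {1,2,3,4,6,7,8,9}; region has {1,2,4,6,7,8,9} → only 5 remains.
H8 = 3: row 8 has {1,2,4,5,6,7,8,9}; col 8 has {1,2,4,5,6,7,8,9}; region has {1,2,4,5,6,7,8,9} → only 3 remains.
B9 = 8: row 9 has {1,2,3,4,5,6,7,9}; col 2 has {1,2,3,7,9}; region has {1,2,3,4,5,6,7,9} → only 8 remains.
B4 = 6: row 4 has {2,3,4,5,7,8,9}; col 2 has {1,2,3,7,8,9}; region has {1,2,3,4,5,7,8,9} → only 6 remains.
C4 = 1: row 4 has {2,3,4,5,6,7,8,9}; col 3 has {3,4,5,6,7,9}; region has {2,3,4,6,7,9} → only 1 remains.

761235498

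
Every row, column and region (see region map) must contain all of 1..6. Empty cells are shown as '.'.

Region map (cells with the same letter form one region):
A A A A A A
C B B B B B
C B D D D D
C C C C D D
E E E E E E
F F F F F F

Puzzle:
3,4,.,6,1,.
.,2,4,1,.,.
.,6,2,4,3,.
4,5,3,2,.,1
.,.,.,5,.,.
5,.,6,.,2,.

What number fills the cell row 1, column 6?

row 1, column 3 = 5 (sole candidate).
row 1, column 6 = 2: row 1 has {1,3,4,5,6}; col 6 has {1}; region has {1,3,4,5,6} → only 2 remains.

2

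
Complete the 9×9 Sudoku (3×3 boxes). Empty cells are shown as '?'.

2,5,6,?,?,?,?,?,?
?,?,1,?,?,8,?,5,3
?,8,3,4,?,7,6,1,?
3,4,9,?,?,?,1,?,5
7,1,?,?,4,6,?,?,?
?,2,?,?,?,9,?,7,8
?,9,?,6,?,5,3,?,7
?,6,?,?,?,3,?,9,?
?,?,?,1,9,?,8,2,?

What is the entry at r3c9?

2

r1c6 = 1: row 1 has {2,5,6}; col 6 has {3,5,6,7,8,9}; box has {4,7,8} → only 1 remains.
r2c2 = 7: row 2 has {1,3,5,8}; col 2 has {1,2,4,5,6,8,9}; box has {1,2,3,5,6,8} → only 7 remains.
r3c1 = 9: row 3 has {1,3,4,6,7,8}; col 1 has {2,3,7}; box has {1,2,3,5,6,7,8} → only 9 remains.
r3c9 = 2: row 3 has {1,3,4,6,7,8,9}; col 9 has {3,5,7,8}; box has {1,3,5,6} → only 2 remains.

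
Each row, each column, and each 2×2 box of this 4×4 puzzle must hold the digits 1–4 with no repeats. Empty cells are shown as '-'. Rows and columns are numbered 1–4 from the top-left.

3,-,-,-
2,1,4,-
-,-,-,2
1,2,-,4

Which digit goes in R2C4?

3

R1C2 = 4 (sole candidate).
R1C4 = 1 (sole candidate).
R2C4 = 3: row 2 has {1,2,4}; col 4 has {1,2,4}; box has {1,4} → only 3 remains.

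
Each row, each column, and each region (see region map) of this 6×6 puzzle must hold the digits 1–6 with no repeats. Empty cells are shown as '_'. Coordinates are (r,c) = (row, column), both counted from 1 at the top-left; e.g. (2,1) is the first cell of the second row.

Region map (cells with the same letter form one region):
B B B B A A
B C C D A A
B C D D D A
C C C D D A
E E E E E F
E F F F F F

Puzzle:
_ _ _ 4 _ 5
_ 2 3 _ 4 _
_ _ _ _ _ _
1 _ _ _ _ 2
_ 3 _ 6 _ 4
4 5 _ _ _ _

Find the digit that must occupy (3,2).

(1,2) = 1: in column 2, 1 can only go here (every other open cell in that column sees a 1).
(4,3) = 5: in region C, 5 can only go here (every other open cell in that region sees a 5).
(4,4) = 3: row 4 has {1,2,5}; col 4 has {4,6}; region has {} → only 3 remains.
(4,5) = 6: row 4 has {1,2,3,5}; col 5 has {4}; region has {3} → only 6 remains.
(1,5) = 3: row 1 has {1,4,5}; col 5 has {4,6}; region has {2,4,5} → only 3 remains.
(4,2) = 4: row 4 has {1,2,3,5,6}; col 2 has {1,2,3,5}; region has {1,2,3,5} → only 4 remains.
(3,2) = 6: row 3 has {}; col 2 has {1,2,3,4,5}; region has {1,2,3,4,5} → only 6 remains.

6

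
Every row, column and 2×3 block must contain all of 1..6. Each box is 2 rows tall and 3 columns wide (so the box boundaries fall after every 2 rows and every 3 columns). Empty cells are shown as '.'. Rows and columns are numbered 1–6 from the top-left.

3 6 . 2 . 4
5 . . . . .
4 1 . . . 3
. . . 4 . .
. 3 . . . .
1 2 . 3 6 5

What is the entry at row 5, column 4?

1

row 1, column 3 = 1: row 1 has {2,3,4,6}; col 3 has {}; box has {3,5,6} → only 1 remains.
row 1, column 5 = 5: row 1 has {1,2,3,4,6}; col 5 has {6}; box has {2,4} → only 5 remains.
row 2, column 2 = 4: row 2 has {5}; col 2 has {1,2,3,6}; box has {1,3,5,6} → only 4 remains.
row 2, column 3 = 2: row 2 has {4,5}; col 3 has {1}; box has {1,3,4,5,6} → only 2 remains.
row 3, column 5 = 2: row 3 has {1,3,4}; col 5 has {5,6}; box has {3,4} → only 2 remains.
row 4, column 2 = 5: row 4 has {4}; col 2 has {1,2,3,4,6}; box has {1,4} → only 5 remains.
row 4, column 5 = 1: row 4 has {4,5}; col 5 has {2,5,6}; box has {2,3,4} → only 1 remains.
row 4, column 6 = 6: row 4 has {1,4,5}; col 6 has {3,4,5}; box has {1,2,3,4} → only 6 remains.
row 5, column 1 = 6: row 5 has {3}; col 1 has {1,3,4,5}; box has {1,2,3} → only 6 remains.
row 5, column 4 = 1: row 5 has {3,6}; col 4 has {2,3,4}; box has {3,5,6} → only 1 remains.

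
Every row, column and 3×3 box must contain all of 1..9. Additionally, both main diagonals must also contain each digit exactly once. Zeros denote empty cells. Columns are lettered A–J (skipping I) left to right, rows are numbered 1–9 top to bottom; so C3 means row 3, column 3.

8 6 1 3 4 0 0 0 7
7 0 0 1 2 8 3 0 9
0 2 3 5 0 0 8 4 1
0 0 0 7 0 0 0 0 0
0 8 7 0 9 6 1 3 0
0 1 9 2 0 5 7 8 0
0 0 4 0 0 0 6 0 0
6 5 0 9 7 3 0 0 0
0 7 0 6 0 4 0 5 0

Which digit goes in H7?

7

F1 = 9: row 1 has {1,3,4,6,7,8}; col 6 has {3,4,5,6,8}; box has {1,2,3,4,5,8} → only 9 remains.
H1 = 2: row 1 has {1,3,4,6,7,8,9}; col 8 has {3,4,5,8}; box has {1,3,4,7,8,9} → only 2 remains.
B2 = 4: row 2 has {1,2,3,7,8,9}; col 2 has {1,2,5,6,7,8}; box has {1,2,3,6,7,8}; main diagonal has {3,5,6,7,8,9} → only 4 remains.
C2 = 5: row 2 has {1,2,3,4,7,8,9}; col 3 has {1,3,4,7,9}; box has {1,2,3,4,6,7,8} → only 5 remains.
H2 = 6: row 2 has {1,2,3,4,5,7,8,9}; col 8 has {2,3,4,5,8}; box has {1,2,3,4,7,8,9}; anti-diagonal has {2,4,5,7,8,9} → only 6 remains.
A3 = 9: row 3 has {1,2,3,4,5,8}; col 1 has {6,7,8}; box has {1,2,3,4,5,6,7,8} → only 9 remains.
E3 = 6: row 3 has {1,2,3,4,5,8,9}; col 5 has {2,4,7,9}; box has {1,2,3,4,5,8,9} → only 6 remains.
F3 = 7: row 3 has {1,2,3,4,5,6,8,9}; col 6 has {3,4,5,6,8,9}; box has {1,2,3,4,5,6,8,9} → only 7 remains.
B4 = 3: row 4 has {7}; col 2 has {1,2,4,5,6,7,8}; box has {1,7,8,9} → only 3 remains.
F4 = 1: row 4 has {3,7}; col 6 has {3,4,5,6,7,8,9}; box has {2,5,6,7,9}; anti-diagonal has {2,4,5,6,7,8,9} → only 1 remains.
H4 = 9: row 4 has {1,3,7}; col 8 has {2,3,4,5,6,8}; box has {1,3,7,8} → only 9 remains.
D5 = 4: row 5 has {1,3,6,7,8,9}; col 4 has {1,2,3,5,6,7,9}; box has {1,2,5,6,7,9} → only 4 remains.
A6 = 4: row 6 has {1,2,5,7,8,9}; col 1 has {6,7,8,9}; box has {1,3,7,8,9} → only 4 remains.
E6 = 3: row 6 has {1,2,4,5,7,8,9}; col 5 has {2,4,6,7,9}; box has {1,2,4,5,6,7,9} → only 3 remains.
J6 = 6: row 6 has {1,2,3,4,5,7,8,9}; col 9 has {1,7,9}; box has {1,3,7,8,9} → only 6 remains.
B7 = 9: row 7 has {4,6}; col 2 has {1,2,3,4,5,6,7,8}; box has {4,5,6,7} → only 9 remains.
D7 = 8: row 7 has {4,6,9}; col 4 has {1,2,3,4,5,6,7,9}; box has {3,4,6,7,9} → only 8 remains.
F7 = 2: row 7 has {4,6,8,9}; col 6 has {1,3,4,5,6,7,8,9}; box has {3,4,6,7,8,9} → only 2 remains.
J7 = 3: row 7 has {2,4,6,8,9}; col 9 has {1,6,7,9}; box has {5,6} → only 3 remains.
H8 = 1: row 8 has {3,5,6,7,9}; col 8 has {2,3,4,5,6,8,9}; box has {3,5,6}; main diagonal has {3,4,5,6,7,8,9} → only 1 remains.
A9 = 3: row 9 has {4,5,6,7}; col 1 has {4,6,7,8,9}; box has {4,5,6,7,9}; anti-diagonal has {1,2,4,5,6,7,8,9} → only 3 remains.
E9 = 1: row 9 has {3,4,5,6,7}; col 5 has {2,3,4,6,7,9}; box has {2,3,4,6,7,8,9} → only 1 remains.
J9 = 2: row 9 has {1,3,4,5,6,7}; col 9 has {1,3,6,7,9}; box has {1,3,5,6}; main diagonal has {1,3,4,5,6,7,8,9} → only 2 remains.
G1 = 5: row 1 has {1,2,3,4,6,7,8,9}; col 7 has {1,3,6,7,8}; box has {1,2,3,4,6,7,8,9} → only 5 remains.
E4 = 8: row 4 has {1,3,7,9}; col 5 has {1,2,3,4,6,7,9}; box has {1,2,3,4,5,6,7,9} → only 8 remains.
J5 = 5: row 5 has {1,3,4,6,7,8,9}; col 9 has {1,2,3,6,7,9}; box has {1,3,6,7,8,9} → only 5 remains.
A7 = 1: row 7 has {2,3,4,6,8,9}; col 1 has {3,4,6,7,8,9}; box has {3,4,5,6,7,9} → only 1 remains.
E7 = 5: row 7 has {1,2,3,4,6,8,9}; col 5 has {1,2,3,4,6,7,8,9}; box has {1,2,3,4,6,7,8,9} → only 5 remains.
H7 = 7: row 7 has {1,2,3,4,5,6,8,9}; col 8 has {1,2,3,4,5,6,8,9}; box has {1,2,3,5,6} → only 7 remains.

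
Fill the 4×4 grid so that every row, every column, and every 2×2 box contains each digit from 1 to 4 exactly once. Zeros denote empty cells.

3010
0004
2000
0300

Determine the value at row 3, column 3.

4

row 1, column 4 = 2: row 1 has {1,3}; col 4 has {4}; box has {1,4} → only 2 remains.
row 2, column 1 = 1: row 2 has {4}; col 1 has {2,3}; box has {3} → only 1 remains.
row 2, column 2 = 2: row 2 has {1,4}; col 2 has {3}; box has {1,3} → only 2 remains.
row 2, column 3 = 3: row 2 has {1,2,4}; col 3 has {1}; box has {1,2,4} → only 3 remains.
row 3, column 3 = 4: row 3 has {2}; col 3 has {1,3}; box has {} → only 4 remains.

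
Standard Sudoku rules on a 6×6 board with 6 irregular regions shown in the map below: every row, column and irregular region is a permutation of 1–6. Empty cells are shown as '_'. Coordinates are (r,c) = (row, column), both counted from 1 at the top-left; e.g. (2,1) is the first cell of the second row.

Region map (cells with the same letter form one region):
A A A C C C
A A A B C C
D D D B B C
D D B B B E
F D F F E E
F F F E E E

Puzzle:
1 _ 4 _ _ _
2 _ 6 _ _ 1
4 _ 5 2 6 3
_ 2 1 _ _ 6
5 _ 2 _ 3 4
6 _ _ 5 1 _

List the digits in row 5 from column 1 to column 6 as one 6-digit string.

(1,4) = 6 (sole candidate).
(3,2) = 1 (sole candidate).
(4,1) = 3 (sole candidate).
(4,4) = 4 (sole candidate).
(4,5) = 5 (sole candidate).
(5,2) = 6: row 5 has {2,3,4,5}; col 2 has {1,2}; region has {1,2,3,4,5} → only 6 remains.
(5,4) = 1: row 5 has {2,3,4,5,6}; col 4 has {2,4,5,6}; region has {2,5,6} → only 1 remains.

562134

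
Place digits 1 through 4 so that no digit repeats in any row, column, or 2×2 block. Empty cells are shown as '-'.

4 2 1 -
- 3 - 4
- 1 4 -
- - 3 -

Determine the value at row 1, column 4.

3

row 1, column 4 = 3: row 1 has {1,2,4}; col 4 has {4}; box has {1,4} → only 3 remains.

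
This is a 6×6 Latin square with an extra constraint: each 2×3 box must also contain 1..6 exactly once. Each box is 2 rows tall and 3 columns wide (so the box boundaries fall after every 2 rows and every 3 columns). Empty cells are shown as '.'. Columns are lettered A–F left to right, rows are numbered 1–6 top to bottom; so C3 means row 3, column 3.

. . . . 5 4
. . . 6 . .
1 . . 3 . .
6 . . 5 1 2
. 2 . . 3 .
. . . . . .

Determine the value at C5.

E2 = 2 (sole candidate).
F3 = 6 (sole candidate).
D1 = 1 (sole candidate).
F2 = 3 (sole candidate).
E3 = 4 (sole candidate).
D5 = 4 (sole candidate).
D6 = 2 (sole candidate).
E6 = 6 (sole candidate).
B3 = 5 (sole candidate).
C3 = 2 (sole candidate).
A5 = 5 (sole candidate).
F5 = 1 (sole candidate).
F6 = 5 (sole candidate).
A2 = 4 (sole candidate).
B2 = 1 (sole candidate).
C2 = 5 (sole candidate).
C5 = 6: row 5 has {1,2,3,4,5}; col 3 has {2,5}; box has {2,5} → only 6 remains.

6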